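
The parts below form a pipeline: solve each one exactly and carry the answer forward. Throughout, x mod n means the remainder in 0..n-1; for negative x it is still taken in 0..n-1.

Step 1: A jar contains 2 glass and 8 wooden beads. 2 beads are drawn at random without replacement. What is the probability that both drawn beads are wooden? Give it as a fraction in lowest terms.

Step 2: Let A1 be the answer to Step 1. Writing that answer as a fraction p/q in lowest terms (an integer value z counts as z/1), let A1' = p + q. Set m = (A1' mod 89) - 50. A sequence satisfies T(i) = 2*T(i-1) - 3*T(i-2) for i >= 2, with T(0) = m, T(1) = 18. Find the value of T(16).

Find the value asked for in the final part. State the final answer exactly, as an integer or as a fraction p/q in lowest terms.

Step 1: total draws C(10,2) = 45; favorable C(8,2) = 28; P = 28/45; answer 28/45
Step 2: A1 = 28/45; threaded value p + q = 73; m = 23; T(2) = 2*(18) - 3*(23) = -33; iterating: T(2)=-33, T(3)=-120, T(4)=-141, T(5)=78, T(6)=579, T(7)=924, T(8)=111, T(9)=-2550, T(10)=-5433, T(11)=-3216, T(12)=9867, T(13)=29382, T(14)=29163, T(15)=-29820, T(16)=-147129; answer -147129

-147129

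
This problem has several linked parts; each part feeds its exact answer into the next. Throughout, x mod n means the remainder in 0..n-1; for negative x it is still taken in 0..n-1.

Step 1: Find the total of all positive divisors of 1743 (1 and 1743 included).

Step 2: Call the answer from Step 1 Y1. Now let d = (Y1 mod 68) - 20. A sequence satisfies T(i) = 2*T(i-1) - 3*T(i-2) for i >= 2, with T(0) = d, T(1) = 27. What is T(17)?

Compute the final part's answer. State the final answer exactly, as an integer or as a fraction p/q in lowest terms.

Step 1: 1743 = 3 * 7 * 83; sigma = (1 + 3) * (1 + 7) * (1 + 83) = 4 * 8 * 84 = 2688; answer 2688
Step 2: Y1 = 2688; d = 16; T(2) = 2*(27) - 3*(16) = 6; iterating: T(2)=6, T(3)=-69, T(4)=-156, T(5)=-105, T(6)=258, T(7)=831, T(8)=888, T(9)=-717, T(10)=-4098, T(11)=-6045, T(12)=204, T(13)=18543, T(14)=36474, T(15)=17319, T(16)=-74784, T(17)=-201525; answer -201525

-201525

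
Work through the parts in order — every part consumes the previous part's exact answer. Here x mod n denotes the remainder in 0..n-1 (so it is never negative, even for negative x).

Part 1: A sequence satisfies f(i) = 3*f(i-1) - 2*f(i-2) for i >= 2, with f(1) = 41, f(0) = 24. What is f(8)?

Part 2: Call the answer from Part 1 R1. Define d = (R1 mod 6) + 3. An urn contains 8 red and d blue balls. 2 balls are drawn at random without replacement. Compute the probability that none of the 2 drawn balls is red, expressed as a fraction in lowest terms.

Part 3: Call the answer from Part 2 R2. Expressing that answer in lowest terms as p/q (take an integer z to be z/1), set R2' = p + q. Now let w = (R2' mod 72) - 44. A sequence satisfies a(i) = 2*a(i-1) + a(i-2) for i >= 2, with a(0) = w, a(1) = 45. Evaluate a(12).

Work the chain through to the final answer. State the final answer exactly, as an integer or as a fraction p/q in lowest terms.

566290

Part 1: f(2) = 3*(41) - 2*(24) = 75; iterating: f(2)=75, f(3)=143, f(4)=279, f(5)=551, f(6)=1095, f(7)=2183, f(8)=4359; answer 4359
Part 2: R1 = 4359; d = 6; total draws C(14,2) = 91; favorable C(6,2) = 15; P = 15/91; answer 15/91
Part 3: R2 = 15/91; threaded value p + q = 106; w = -10; a(2) = 2*(45) + 1*(-10) = 80; iterating: a(2)=80, a(3)=205, a(4)=490, a(5)=1185, a(6)=2860, a(7)=6905, a(8)=16670, a(9)=40245, a(10)=97160, a(11)=234565, a(12)=566290; answer 566290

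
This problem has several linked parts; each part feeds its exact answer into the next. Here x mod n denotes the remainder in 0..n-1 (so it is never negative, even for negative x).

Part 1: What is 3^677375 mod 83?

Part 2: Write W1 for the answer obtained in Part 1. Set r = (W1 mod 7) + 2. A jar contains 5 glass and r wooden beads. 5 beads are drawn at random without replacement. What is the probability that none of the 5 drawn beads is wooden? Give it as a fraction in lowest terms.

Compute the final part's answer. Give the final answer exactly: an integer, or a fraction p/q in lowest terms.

Part 1: squarings mod 83: 3^1=3, 3^2=9, 3^4=81, 3^8=4, 3^16=16, 3^32=7, 3^64=49, 3^128=77, 3^256=36, 3^512=51, 3^1024=28, 3^2048=37, 3^4096=41, 3^8192=21, 3^16384=26, 3^32768=12, 3^65536=61, 3^131072=69, 3^262144=30, 3^524288=70; 3^677375 = 3^1 * 3^2 * 3^4 * 3^8 * 3^16 * 3^32 * 3^64 * 3^128 * 3^256 * 3^1024 * 3^4096 * 3^16384 * 3^131072 * 3^524288 = 11 (mod 83); answer 11
Part 2: W1 = 11; r = 6; total draws C(11,5) = 462; favorable C(5,5) = 1; P = 1/462; answer 1/462

1/462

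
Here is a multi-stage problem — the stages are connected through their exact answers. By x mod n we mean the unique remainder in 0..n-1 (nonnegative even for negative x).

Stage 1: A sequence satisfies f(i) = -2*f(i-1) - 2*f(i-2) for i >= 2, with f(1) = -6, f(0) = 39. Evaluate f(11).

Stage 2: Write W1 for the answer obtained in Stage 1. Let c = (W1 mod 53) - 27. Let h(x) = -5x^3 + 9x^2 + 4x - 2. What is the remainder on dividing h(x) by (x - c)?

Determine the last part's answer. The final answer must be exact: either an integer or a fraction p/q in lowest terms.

66

Stage 1: f(2) = -2*(-6) - 2*(39) = -66; iterating: f(2)=-66, f(3)=144, f(4)=-156, f(5)=24, f(6)=264, f(7)=-576, f(8)=624, f(9)=-96, f(10)=-1056, f(11)=2304; answer 2304
Stage 2: W1 = 2304; c = -2; remainder = value at the root: -5*(-2)^3 + 9*(-2)^2 + 4*(-2)^1 - 2 = (40) + (36) + (-8) + (-2) = 66; answer 66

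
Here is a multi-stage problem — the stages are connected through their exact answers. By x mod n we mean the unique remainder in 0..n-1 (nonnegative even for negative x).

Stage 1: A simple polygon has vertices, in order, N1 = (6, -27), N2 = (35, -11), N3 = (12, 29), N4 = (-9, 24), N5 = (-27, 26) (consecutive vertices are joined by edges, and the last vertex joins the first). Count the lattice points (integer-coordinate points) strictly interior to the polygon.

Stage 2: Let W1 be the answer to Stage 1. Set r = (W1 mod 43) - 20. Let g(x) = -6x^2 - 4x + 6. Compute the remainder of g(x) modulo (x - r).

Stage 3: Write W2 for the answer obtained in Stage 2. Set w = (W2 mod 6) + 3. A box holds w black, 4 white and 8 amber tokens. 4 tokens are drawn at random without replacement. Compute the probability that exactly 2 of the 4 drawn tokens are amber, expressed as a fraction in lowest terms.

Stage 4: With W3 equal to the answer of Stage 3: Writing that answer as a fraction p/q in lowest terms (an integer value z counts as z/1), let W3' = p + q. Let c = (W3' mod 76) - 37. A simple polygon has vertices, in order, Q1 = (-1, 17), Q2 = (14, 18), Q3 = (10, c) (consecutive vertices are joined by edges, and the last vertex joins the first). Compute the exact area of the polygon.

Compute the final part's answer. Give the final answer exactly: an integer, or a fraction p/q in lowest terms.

109/2

Stage 1: cross terms: (6*-11 - 35*-27)=879, (35*29 - 12*-11)=1147, (12*24 - -9*29)=549, (-9*26 - -27*24)=414, (-27*-27 - 6*26)=573; twice the area = |3562| = 3562; area = 1781; boundary points = 1 + 1 + 1 + 2 + 1 = 6; strictly interior points = area - boundary/2 + 1 = 1779; answer 1779
Stage 2: W1 = 1779; r = -4; remainder = value at the root: -6*(-4)^2 - 4*(-4)^1 + 6 = (-96) + (16) + (6) = -74; answer -74
Stage 3: W2 = -74; w = 7; total draws C(19,4) = 3876; favorable C(8,2)*C(11,2) = 1540; P = 385/969; answer 385/969
Stage 4: W3 = 385/969; threaded value p + q = 1354; c = 25; cross terms: (-1*18 - 14*17)=-256, (14*25 - 10*18)=170, (10*17 - -1*25)=195; twice the area = |109| = 109; area = 109/2; answer 109/2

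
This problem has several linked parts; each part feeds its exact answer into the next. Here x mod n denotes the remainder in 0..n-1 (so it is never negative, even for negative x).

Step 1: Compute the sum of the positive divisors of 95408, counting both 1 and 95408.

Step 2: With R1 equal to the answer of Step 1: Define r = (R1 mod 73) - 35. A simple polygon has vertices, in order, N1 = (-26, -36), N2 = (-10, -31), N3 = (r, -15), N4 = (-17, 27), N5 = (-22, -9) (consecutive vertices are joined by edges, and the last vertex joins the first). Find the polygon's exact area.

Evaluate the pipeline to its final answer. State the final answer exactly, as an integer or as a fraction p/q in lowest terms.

1722

Step 1: 95408 = 2^4 * 67 * 89; sigma = (1 + 2 + 4 + 8 + 16) * (1 + 67) * (1 + 89) = 31 * 68 * 90 = 189720; answer 189720
Step 2: R1 = 189720; r = 31; cross terms: (-26*-31 - -10*-36)=446, (-10*-15 - 31*-31)=1111, (31*27 - -17*-15)=582, (-17*-9 - -22*27)=747, (-22*-36 - -26*-9)=558; twice the area = |3444| = 3444; area = 1722; answer 1722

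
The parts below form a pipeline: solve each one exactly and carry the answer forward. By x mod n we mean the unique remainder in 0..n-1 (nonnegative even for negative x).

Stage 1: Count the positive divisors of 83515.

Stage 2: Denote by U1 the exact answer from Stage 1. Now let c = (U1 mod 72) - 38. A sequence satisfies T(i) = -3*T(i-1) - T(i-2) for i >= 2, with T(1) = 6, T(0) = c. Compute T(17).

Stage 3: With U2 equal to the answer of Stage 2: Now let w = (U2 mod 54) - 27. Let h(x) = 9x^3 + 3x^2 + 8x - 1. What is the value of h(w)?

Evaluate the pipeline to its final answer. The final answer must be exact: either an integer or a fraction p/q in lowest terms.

-29821

Stage 1: 83515 = 5 * 16703; number of divisors = (1+1) * (1+1) = 4; answer 4
Stage 2: U1 = 4; c = -34; T(2) = -3*(6) - 1*(-34) = 16; iterating: T(2)=16, T(3)=-54, T(4)=146, T(5)=-384, T(6)=1006, T(7)=-2634, T(8)=6896, T(9)=-18054, T(10)=47266, T(11)=-123744, T(12)=323966, T(13)=-848154, T(14)=2220496, T(15)=-5813334, T(16)=15219506, T(17)=-39845184; answer -39845184
Stage 3: U2 = -39845184; w = -15; 9*(-15)^3 + 3*(-15)^2 + 8*(-15)^1 - 1 = (-30375) + (675) + (-120) + (-1) = -29821; answer -29821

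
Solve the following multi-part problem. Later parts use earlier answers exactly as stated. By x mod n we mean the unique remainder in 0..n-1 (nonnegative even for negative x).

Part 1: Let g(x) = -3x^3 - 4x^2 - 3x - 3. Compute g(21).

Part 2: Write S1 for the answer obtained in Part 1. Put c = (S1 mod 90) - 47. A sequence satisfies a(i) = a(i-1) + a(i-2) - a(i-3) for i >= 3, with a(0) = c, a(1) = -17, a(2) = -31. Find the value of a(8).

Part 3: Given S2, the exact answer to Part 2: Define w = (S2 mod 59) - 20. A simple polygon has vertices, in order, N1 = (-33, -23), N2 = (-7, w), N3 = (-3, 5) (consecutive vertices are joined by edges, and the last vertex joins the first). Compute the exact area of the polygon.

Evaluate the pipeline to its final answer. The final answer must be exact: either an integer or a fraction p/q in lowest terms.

446

Part 1: -3*(21)^3 - 4*(21)^2 - 3*(21)^1 - 3 = (-27783) + (-1764) + (-63) + (-3) = -29613; answer -29613
Part 2: S1 = -29613; c = 40; a(3) = 1*(-31) + 1*(-17) - 1*(40) = -88; iterating: a(3)=-88, a(4)=-102, a(5)=-159, a(6)=-173, a(7)=-230, a(8)=-244; answer -244
Part 3: S2 = -244; w = 31; cross terms: (-33*31 - -7*-23)=-1184, (-7*5 - -3*31)=58, (-3*-23 - -33*5)=234; twice the area = |-892| = 892; area = 446; answer 446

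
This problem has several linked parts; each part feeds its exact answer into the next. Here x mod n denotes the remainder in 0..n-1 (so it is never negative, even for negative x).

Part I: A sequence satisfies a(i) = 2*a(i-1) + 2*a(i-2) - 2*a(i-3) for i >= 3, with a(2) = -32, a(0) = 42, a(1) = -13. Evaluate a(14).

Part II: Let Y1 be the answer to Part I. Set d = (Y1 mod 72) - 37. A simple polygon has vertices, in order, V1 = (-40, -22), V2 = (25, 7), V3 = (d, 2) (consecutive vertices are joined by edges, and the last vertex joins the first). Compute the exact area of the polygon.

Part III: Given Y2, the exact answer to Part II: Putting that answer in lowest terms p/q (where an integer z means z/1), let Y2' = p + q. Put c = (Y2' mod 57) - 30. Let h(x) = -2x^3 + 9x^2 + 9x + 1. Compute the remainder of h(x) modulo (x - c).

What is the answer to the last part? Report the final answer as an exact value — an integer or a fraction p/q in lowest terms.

Part I: a(3) = 2*(-32) + 2*(-13) - 2*(42) = -174; iterating: a(3)=-174, a(4)=-386, a(5)=-1056, a(6)=-2536, a(7)=-6412, a(8)=-15784, a(9)=-39320, a(10)=-97384, a(11)=-241840, a(12)=-599808, a(13)=-1488528, a(14)=-3692992; answer -3692992
Part II: Y1 = -3692992; d = -5; cross terms: (-40*7 - 25*-22)=270, (25*2 - -5*7)=85, (-5*-22 - -40*2)=190; twice the area = |545| = 545; area = 545/2; answer 545/2
Part III: Y2 = 545/2; threaded value p + q = 547; c = 4; remainder = value at the root: -2*(4)^3 + 9*(4)^2 + 9*(4)^1 + 1 = (-128) + (144) + (36) + (1) = 53; answer 53

53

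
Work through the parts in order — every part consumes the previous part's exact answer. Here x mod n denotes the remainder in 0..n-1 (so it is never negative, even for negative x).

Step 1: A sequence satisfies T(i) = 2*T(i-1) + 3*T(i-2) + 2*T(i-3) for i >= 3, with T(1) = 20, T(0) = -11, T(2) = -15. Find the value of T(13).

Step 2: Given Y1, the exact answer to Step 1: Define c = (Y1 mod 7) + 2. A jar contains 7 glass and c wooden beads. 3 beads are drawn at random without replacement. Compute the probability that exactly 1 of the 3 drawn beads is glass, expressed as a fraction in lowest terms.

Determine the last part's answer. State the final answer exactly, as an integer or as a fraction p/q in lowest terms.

Step 1: T(3) = 2*(-15) + 3*(20) + 2*(-11) = 8; iterating: T(3)=8, T(4)=11, T(5)=16, T(6)=81, T(7)=232, T(8)=739, T(9)=2336, T(10)=7353, T(11)=23192, T(12)=73115, T(13)=230512; answer 230512
Step 2: Y1 = 230512; c = 4; total draws C(11,3) = 165; favorable C(7,1)*C(4,2) = 42; P = 14/55; answer 14/55

14/55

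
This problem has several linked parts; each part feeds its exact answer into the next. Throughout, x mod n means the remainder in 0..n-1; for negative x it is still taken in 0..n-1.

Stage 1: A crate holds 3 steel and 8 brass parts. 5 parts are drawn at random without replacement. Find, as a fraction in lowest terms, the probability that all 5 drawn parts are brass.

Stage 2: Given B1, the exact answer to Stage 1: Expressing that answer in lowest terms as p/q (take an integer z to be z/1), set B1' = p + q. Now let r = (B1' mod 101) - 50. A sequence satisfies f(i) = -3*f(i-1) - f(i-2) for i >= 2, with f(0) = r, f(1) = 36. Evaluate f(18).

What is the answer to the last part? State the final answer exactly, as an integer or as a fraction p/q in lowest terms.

Stage 1: total draws C(11,5) = 462; favorable C(8,5) = 56; P = 4/33; answer 4/33
Stage 2: B1 = 4/33; threaded value p + q = 37; r = -13; f(2) = -3*(36) - 1*(-13) = -95; iterating: f(2)=-95, f(3)=249, f(4)=-652, f(5)=1707, f(6)=-4469, f(7)=11700, f(8)=-30631, f(9)=80193, f(10)=-209948, f(11)=549651, f(12)=-1439005, f(13)=3767364, f(14)=-9863087, f(15)=25821897, f(16)=-67602604, f(17)=176985915, f(18)=-463355141; answer -463355141

-463355141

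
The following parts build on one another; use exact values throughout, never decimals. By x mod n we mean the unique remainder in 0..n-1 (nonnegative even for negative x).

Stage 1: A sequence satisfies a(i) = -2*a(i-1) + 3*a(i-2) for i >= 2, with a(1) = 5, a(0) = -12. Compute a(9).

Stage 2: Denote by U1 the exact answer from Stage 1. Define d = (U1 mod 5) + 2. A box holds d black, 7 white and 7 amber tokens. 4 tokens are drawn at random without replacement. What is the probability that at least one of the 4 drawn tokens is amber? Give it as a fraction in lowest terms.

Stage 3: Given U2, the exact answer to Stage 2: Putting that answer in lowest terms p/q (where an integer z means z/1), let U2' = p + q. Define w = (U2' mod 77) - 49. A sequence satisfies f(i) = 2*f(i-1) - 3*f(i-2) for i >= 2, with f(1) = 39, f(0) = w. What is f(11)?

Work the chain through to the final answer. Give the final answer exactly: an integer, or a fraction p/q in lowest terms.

Stage 1: a(2) = -2*(5) + 3*(-12) = -46; iterating: a(2)=-46, a(3)=107, a(4)=-352, a(5)=1025, a(6)=-3106, a(7)=9287, a(8)=-27892, a(9)=83645; answer 83645
Stage 2: U1 = 83645; d = 2; total draws C(16,4) = 1820; complement C(9,4) = 126; favorable 1820 - 126 = 1694; P = 121/130; answer 121/130
Stage 3: U2 = 121/130; threaded value p + q = 251; w = -29; f(2) = 2*(39) - 3*(-29) = 165; iterating: f(2)=165, f(3)=213, f(4)=-69, f(5)=-777, f(6)=-1347, f(7)=-363, f(8)=3315, f(9)=7719, f(10)=5493, f(11)=-12171; answer -12171

-12171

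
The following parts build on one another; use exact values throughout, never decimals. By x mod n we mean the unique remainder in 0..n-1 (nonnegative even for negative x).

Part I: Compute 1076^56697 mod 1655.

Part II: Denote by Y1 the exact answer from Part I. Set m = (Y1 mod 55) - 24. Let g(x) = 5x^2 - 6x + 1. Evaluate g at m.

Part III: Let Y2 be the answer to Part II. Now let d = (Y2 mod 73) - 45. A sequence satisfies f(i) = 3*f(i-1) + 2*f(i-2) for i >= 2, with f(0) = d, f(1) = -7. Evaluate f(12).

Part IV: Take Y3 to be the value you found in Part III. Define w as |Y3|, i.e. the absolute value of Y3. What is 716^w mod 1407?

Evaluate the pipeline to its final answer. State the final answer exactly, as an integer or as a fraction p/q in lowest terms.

512

Part I: squarings mod 1655: 1076^1=1076, 1076^2=931, 1076^4=1196, 1076^8=496, 1076^16=1076, 1076^32=931, 1076^64=1196, 1076^128=496, 1076^256=1076, 1076^512=931, 1076^1024=1196, 1076^2048=496, 1076^4096=1076, 1076^8192=931, 1076^16384=1196, 1076^32768=496; 1076^56697 = 1076^1 * 1076^8 * 1076^16 * 1076^32 * 1076^64 * 1076^256 * 1076^1024 * 1076^2048 * 1076^4096 * 1076^16384 * 1076^32768 = 726 (mod 1655); answer 726
Part II: Y1 = 726; m = -13; 5*(-13)^2 - 6*(-13)^1 + 1 = (845) + (78) + (1) = 924; answer 924
Part III: Y2 = 924; d = 3; f(2) = 3*(-7) + 2*(3) = -15; iterating: f(2)=-15, f(3)=-59, f(4)=-207, f(5)=-739, f(6)=-2631, f(7)=-9371, f(8)=-33375, f(9)=-118867, f(10)=-423351, f(11)=-1507787, f(12)=-5370063; answer -5370063
Part IV: Y3 = -5370063; w = 5370063; squarings mod 1407: 716^1=716, 716^2=508, 716^4=583, 716^8=802, 716^16=205, 716^32=1222, 716^64=457, 716^128=613, 716^256=100, 716^512=151, 716^1024=289, 716^2048=508, 716^4096=583, 716^8192=802, 716^16384=205, 716^32768=1222, 716^65536=457, 716^131072=613, 716^262144=100, 716^524288=151, 716^1048576=289, 716^2097152=508, 716^4194304=583; 716^5370063 = 716^1 * 716^2 * 716^4 * 716^8 * 716^64 * 716^128 * 716^4096 * 716^8192 * 716^16384 * 716^32768 * 716^65536 * 716^1048576 * 716^4194304 = 512 (mod 1407); answer 512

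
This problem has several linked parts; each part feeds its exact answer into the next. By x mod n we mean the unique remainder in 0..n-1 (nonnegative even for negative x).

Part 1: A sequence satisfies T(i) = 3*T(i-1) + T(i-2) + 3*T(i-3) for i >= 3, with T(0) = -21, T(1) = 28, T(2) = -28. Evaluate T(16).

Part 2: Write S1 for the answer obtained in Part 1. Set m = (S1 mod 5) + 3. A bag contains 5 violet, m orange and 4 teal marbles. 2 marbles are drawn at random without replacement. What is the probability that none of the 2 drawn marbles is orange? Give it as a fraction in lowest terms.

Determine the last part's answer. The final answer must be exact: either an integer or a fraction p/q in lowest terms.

3/10

Part 1: T(3) = 3*(-28) + 1*(28) + 3*(-21) = -119; iterating: T(3)=-119, T(4)=-301, T(5)=-1106, T(6)=-3976, T(7)=-13937, T(8)=-49105, T(9)=-173180, T(10)=-610456, T(11)=-2151863, T(12)=-7585585, T(13)=-26739986, T(14)=-94261132, T(15)=-332280137, T(16)=-1171321501; answer -1171321501
Part 2: S1 = -1171321501; m = 7; total draws C(16,2) = 120; favorable C(9,2) = 36; P = 3/10; answer 3/10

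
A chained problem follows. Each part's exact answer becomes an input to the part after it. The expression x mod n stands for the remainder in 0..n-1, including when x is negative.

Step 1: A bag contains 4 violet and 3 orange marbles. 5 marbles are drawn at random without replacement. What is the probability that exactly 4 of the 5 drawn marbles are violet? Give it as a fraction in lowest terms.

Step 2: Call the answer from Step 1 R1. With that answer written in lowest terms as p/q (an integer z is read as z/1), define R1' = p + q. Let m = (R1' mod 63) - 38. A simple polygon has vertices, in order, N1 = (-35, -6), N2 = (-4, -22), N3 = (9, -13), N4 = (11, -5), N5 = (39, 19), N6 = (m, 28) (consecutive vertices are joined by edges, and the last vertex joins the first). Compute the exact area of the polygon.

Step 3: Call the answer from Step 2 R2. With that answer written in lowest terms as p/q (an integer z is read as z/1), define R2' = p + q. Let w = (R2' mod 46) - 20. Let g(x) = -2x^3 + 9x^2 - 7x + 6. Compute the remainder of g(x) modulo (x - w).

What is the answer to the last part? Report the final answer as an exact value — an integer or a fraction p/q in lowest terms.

-25794

Step 1: total draws C(7,5) = 21; favorable C(4,4)*C(3,1) = 3; P = 1/7; answer 1/7
Step 2: R1 = 1/7; threaded value p + q = 8; m = -30; cross terms: (-35*-22 - -4*-6)=746, (-4*-13 - 9*-22)=250, (9*-5 - 11*-13)=98, (11*19 - 39*-5)=404, (39*28 - -30*19)=1662, (-30*-6 - -35*28)=1160; twice the area = |4320| = 4320; area = 2160; answer 2160
Step 3: R2 = 2160; threaded value p + q = 2161; w = 25; remainder = value at the root: -2*(25)^3 + 9*(25)^2 - 7*(25)^1 + 6 = (-31250) + (5625) + (-175) + (6) = -25794; answer -25794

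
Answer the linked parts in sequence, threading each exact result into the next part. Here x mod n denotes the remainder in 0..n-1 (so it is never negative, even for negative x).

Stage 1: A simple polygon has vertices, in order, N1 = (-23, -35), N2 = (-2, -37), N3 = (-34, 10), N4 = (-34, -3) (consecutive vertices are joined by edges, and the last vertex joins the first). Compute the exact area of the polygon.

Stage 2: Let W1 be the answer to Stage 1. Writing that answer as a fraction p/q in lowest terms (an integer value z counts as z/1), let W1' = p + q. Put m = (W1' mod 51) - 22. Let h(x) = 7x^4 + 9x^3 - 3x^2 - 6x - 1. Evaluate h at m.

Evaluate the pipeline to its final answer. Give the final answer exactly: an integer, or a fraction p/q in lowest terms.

159

Stage 1: cross terms: (-23*-37 - -2*-35)=781, (-2*10 - -34*-37)=-1278, (-34*-3 - -34*10)=442, (-34*-35 - -23*-3)=1121; twice the area = |1066| = 1066; area = 533; answer 533
Stage 2: W1 = 533; threaded value p + q = 534; m = 2; 7*(2)^4 + 9*(2)^3 - 3*(2)^2 - 6*(2)^1 - 1 = (112) + (72) + (-12) + (-12) + (-1) = 159; answer 159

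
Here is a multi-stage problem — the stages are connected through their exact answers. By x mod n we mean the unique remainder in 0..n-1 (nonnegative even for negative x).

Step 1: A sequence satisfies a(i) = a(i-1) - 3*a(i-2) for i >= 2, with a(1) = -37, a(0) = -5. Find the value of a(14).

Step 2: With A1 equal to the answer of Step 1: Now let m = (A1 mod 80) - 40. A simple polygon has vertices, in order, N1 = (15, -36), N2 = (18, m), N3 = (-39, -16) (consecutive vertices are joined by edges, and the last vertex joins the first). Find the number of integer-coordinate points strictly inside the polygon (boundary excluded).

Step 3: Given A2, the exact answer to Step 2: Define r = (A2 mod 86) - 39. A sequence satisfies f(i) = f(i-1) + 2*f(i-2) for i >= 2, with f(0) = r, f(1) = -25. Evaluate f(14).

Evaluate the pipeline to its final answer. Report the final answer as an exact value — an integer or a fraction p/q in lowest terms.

Step 1: a(2) = 1*(-37) - 3*(-5) = -22; iterating: a(2)=-22, a(3)=89, a(4)=155, a(5)=-112, a(6)=-577, a(7)=-241, a(8)=1490, a(9)=2213, a(10)=-2257, a(11)=-8896, a(12)=-2125, a(13)=24563, a(14)=30938; answer 30938
Step 2: A1 = 30938; m = 18; cross terms: (15*18 - 18*-36)=918, (18*-16 - -39*18)=414, (-39*-36 - 15*-16)=1644; twice the area = |2976| = 2976; area = 1488; boundary points = 3 + 1 + 2 = 6; strictly interior points = area - boundary/2 + 1 = 1486; answer 1486
Step 3: A2 = 1486; r = -15; f(2) = 1*(-25) + 2*(-15) = -55; iterating: f(2)=-55, f(3)=-105, f(4)=-215, f(5)=-425, f(6)=-855, f(7)=-1705, f(8)=-3415, f(9)=-6825, f(10)=-13655, f(11)=-27305, f(12)=-54615, f(13)=-109225, f(14)=-218455; answer -218455

-218455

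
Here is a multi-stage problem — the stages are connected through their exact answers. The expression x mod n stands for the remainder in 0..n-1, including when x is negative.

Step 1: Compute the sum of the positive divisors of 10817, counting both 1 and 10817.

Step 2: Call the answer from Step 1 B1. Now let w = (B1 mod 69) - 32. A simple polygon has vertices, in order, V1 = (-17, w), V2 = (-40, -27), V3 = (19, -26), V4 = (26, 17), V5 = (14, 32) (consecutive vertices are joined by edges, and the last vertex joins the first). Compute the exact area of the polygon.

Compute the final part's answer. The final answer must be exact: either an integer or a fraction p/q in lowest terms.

4689/2

Step 1: 10817 = 29 * 373; sigma = (1 + 29) * (1 + 373) = 30 * 374 = 11220; answer 11220
Step 2: B1 = 11220; w = 10; cross terms: (-17*-27 - -40*10)=859, (-40*-26 - 19*-27)=1553, (19*17 - 26*-26)=999, (26*32 - 14*17)=594, (14*10 - -17*32)=684; twice the area = |4689| = 4689; area = 4689/2; answer 4689/2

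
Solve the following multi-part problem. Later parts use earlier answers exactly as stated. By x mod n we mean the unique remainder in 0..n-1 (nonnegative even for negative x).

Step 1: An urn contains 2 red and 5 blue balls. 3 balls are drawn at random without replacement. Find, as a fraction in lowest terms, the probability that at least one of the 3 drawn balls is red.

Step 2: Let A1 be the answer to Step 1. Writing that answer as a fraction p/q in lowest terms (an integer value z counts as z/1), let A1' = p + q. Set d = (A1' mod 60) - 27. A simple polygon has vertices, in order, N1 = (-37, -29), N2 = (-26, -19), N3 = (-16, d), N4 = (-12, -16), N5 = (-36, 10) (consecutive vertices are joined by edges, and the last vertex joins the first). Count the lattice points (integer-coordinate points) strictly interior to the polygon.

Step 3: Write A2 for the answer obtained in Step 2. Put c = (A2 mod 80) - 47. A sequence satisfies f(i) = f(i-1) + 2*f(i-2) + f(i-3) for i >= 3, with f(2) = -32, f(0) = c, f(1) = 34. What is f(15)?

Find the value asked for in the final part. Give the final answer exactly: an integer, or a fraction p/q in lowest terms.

Step 1: total draws C(7,3) = 35; complement C(5,3) = 10; favorable 35 - 10 = 25; P = 5/7; answer 5/7
Step 2: A1 = 5/7; threaded value p + q = 12; d = -15; cross terms: (-37*-19 - -26*-29)=-51, (-26*-15 - -16*-19)=86, (-16*-16 - -12*-15)=76, (-12*10 - -36*-16)=-696, (-36*-29 - -37*10)=1414; twice the area = |829| = 829; area = 829/2; boundary points = 1 + 2 + 1 + 2 + 1 = 7; strictly interior points = area - boundary/2 + 1 = 412; answer 412
Step 3: A2 = 412; c = -35; f(3) = 1*(-32) + 2*(34) + 1*(-35) = 1; iterating: f(3)=1, f(4)=-29, f(5)=-59, f(6)=-116, f(7)=-263, f(8)=-554, f(9)=-1196, f(10)=-2567, f(11)=-5513, f(12)=-11843, f(13)=-25436, f(14)=-54635, f(15)=-117350; answer -117350

-117350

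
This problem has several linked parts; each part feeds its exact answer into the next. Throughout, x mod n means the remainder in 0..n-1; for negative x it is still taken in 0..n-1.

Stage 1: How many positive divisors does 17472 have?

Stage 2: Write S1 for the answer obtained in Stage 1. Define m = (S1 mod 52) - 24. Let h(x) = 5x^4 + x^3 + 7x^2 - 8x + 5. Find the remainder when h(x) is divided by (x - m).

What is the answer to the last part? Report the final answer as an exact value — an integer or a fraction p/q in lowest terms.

Stage 1: 17472 = 2^6 * 3 * 7 * 13; number of divisors = (6+1) * (1+1) * (1+1) * (1+1) = 56; answer 56
Stage 2: S1 = 56; m = -20; remainder = value at the root: 5*(-20)^4 + 1*(-20)^3 + 7*(-20)^2 - 8*(-20)^1 + 5 = (800000) + (-8000) + (2800) + (160) + (5) = 794965; answer 794965

794965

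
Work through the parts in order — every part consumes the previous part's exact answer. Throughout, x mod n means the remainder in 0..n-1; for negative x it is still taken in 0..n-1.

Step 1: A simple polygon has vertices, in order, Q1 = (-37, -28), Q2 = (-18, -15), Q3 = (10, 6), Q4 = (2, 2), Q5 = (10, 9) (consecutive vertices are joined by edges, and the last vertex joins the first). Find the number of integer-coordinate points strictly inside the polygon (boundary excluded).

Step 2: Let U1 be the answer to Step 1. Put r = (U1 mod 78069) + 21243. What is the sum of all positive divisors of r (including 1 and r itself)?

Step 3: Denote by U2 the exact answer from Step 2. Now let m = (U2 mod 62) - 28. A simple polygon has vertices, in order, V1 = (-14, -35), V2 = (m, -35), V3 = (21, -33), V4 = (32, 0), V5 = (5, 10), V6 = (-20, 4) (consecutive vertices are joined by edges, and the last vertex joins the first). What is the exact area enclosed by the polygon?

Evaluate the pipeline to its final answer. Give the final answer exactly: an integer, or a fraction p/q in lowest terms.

3617/2

Step 1: cross terms: (-37*-15 - -18*-28)=51, (-18*6 - 10*-15)=42, (10*2 - 2*6)=8, (2*9 - 10*2)=-2, (10*-28 - -37*9)=53; twice the area = |152| = 152; area = 76; boundary points = 1 + 7 + 4 + 1 + 1 = 14; strictly interior points = area - boundary/2 + 1 = 70; answer 70
Step 2: U1 = 70; r = 21313; 21313 is prime, so its only divisors are 1 and 21313; sigma = 1 + 21313 = 21314; answer 21314
Step 3: U2 = 21314; m = 20; cross terms: (-14*-35 - 20*-35)=1190, (20*-33 - 21*-35)=75, (21*0 - 32*-33)=1056, (32*10 - 5*0)=320, (5*4 - -20*10)=220, (-20*-35 - -14*4)=756; twice the area = |3617| = 3617; area = 3617/2; answer 3617/2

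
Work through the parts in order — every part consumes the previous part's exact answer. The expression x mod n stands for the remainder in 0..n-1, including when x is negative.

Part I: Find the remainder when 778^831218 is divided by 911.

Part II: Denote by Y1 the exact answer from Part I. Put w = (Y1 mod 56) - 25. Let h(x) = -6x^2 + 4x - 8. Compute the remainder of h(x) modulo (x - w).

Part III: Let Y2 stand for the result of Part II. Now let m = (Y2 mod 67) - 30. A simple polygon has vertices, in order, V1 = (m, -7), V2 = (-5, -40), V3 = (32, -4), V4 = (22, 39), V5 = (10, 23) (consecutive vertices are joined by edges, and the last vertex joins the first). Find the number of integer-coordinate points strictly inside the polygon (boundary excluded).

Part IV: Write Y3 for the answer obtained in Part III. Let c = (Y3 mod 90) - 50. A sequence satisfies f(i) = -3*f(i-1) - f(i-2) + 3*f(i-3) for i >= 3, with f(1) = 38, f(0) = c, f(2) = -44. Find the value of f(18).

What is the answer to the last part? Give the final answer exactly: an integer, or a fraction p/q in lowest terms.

Part I: squarings mod 911: 778^1=778, 778^2=380, 778^4=462, 778^8=270, 778^16=20, 778^32=400, 778^64=575, 778^128=843, 778^256=69, 778^512=206, 778^1024=530, 778^2048=312, 778^4096=778, 778^8192=380, 778^16384=462, 778^32768=270, 778^65536=20, 778^131072=400, 778^262144=575, 778^524288=843; 778^831218 = 778^2 * 778^16 * 778^32 * 778^64 * 778^128 * 778^512 * 778^1024 * 778^2048 * 778^8192 * 778^32768 * 778^262144 * 778^524288 = 476 (mod 911); answer 476
Part II: Y1 = 476; w = 3; remainder = value at the root: -6*(3)^2 + 4*(3)^1 - 8 = (-54) + (12) + (-8) = -50; answer -50
Part III: Y2 = -50; m = -13; cross terms: (-13*-40 - -5*-7)=485, (-5*-4 - 32*-40)=1300, (32*39 - 22*-4)=1336, (22*23 - 10*39)=116, (10*-7 - -13*23)=229; twice the area = |3466| = 3466; area = 1733; boundary points = 1 + 1 + 1 + 4 + 1 = 8; strictly interior points = area - boundary/2 + 1 = 1730; answer 1730
Part IV: Y3 = 1730; c = -30; f(3) = -3*(-44) - 1*(38) + 3*(-30) = 4; iterating: f(3)=4, f(4)=146, f(5)=-574, f(6)=1588, f(7)=-3752, f(8)=7946, f(9)=-15322, f(10)=26764, f(11)=-41132, f(12)=50666, f(13)=-30574, f(14)=-82340, f(15)=429592, f(16)=-1298158, f(17)=3217862, f(18)=-7066652; answer -7066652

-7066652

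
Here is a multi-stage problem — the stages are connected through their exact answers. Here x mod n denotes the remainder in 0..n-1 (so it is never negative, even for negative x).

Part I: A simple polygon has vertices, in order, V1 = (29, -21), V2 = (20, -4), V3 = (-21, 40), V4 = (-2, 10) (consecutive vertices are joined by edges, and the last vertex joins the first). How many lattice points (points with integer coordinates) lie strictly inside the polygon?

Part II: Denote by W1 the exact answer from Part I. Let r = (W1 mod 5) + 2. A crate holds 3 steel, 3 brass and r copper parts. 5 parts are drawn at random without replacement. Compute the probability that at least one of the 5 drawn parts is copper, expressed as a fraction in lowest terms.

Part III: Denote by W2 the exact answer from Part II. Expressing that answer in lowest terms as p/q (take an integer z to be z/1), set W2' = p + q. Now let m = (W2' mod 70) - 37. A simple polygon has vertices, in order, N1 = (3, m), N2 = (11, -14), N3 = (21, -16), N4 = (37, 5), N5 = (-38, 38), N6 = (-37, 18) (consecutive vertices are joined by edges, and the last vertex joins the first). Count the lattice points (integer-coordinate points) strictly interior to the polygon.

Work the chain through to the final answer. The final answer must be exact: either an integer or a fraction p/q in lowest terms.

Part I: cross terms: (29*-4 - 20*-21)=304, (20*40 - -21*-4)=716, (-21*10 - -2*40)=-130, (-2*-21 - 29*10)=-248; twice the area = |642| = 642; area = 321; boundary points = 1 + 1 + 1 + 31 = 34; strictly interior points = area - boundary/2 + 1 = 305; answer 305
Part II: W1 = 305; r = 2; total draws C(8,5) = 56; complement C(6,5) = 6; favorable 56 - 6 = 50; P = 25/28; answer 25/28
Part III: W2 = 25/28; threaded value p + q = 53; m = 16; cross terms: (3*-14 - 11*16)=-218, (11*-16 - 21*-14)=118, (21*5 - 37*-16)=697, (37*38 - -38*5)=1596, (-38*18 - -37*38)=722, (-37*16 - 3*18)=-646; twice the area = |2269| = 2269; area = 2269/2; boundary points = 2 + 2 + 1 + 3 + 1 + 2 = 11; strictly interior points = area - boundary/2 + 1 = 1130; answer 1130

1130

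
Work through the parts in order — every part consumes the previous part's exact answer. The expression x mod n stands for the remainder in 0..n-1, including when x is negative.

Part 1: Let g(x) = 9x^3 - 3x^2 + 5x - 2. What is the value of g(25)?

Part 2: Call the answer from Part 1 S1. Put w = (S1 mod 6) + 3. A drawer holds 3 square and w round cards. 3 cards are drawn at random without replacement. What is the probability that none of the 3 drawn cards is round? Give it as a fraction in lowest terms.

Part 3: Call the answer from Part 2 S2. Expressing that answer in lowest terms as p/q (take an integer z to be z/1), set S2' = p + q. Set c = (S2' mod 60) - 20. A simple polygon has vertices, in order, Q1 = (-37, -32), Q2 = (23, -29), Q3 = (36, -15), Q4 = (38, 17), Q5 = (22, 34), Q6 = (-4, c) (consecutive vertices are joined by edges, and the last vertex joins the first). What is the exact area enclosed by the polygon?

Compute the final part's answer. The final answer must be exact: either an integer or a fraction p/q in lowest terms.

5167/2

Part 1: 9*(25)^3 - 3*(25)^2 + 5*(25)^1 - 2 = (140625) + (-1875) + (125) + (-2) = 138873; answer 138873
Part 2: S1 = 138873; w = 6; total draws C(9,3) = 84; favorable C(3,3) = 1; P = 1/84; answer 1/84
Part 3: S2 = 1/84; threaded value p + q = 85; c = 5; cross terms: (-37*-29 - 23*-32)=1809, (23*-15 - 36*-29)=699, (36*17 - 38*-15)=1182, (38*34 - 22*17)=918, (22*5 - -4*34)=246, (-4*-32 - -37*5)=313; twice the area = |5167| = 5167; area = 5167/2; answer 5167/2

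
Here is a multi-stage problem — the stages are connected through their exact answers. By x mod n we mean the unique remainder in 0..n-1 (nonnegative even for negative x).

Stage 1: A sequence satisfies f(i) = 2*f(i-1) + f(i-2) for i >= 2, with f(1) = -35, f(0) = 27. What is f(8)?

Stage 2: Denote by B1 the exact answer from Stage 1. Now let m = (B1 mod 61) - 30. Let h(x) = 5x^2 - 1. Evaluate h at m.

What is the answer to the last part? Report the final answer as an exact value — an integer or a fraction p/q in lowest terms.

844

Stage 1: f(2) = 2*(-35) + 1*(27) = -43; iterating: f(2)=-43, f(3)=-121, f(4)=-285, f(5)=-691, f(6)=-1667, f(7)=-4025, f(8)=-9717; answer -9717
Stage 2: B1 = -9717; m = 13; 5*(13)^2 - 1 = (845) + (-1) = 844; answer 844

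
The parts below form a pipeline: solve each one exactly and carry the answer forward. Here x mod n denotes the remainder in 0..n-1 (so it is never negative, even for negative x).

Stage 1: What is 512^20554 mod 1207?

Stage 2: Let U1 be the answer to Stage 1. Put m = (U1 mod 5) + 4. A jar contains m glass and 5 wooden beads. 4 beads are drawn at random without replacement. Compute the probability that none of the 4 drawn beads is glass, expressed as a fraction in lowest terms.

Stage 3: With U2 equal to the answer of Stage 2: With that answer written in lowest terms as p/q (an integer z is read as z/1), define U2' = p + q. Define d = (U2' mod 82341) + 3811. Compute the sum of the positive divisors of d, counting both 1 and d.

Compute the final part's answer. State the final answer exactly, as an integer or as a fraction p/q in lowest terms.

5472

Stage 1: squarings mod 1207: 512^1=512, 512^2=225, 512^4=1138, 512^8=1140, 512^16=868, 512^32=256, 512^64=358, 512^128=222, 512^256=1004, 512^512=171, 512^1024=273, 512^2048=902, 512^4096=86, 512^8192=154, 512^16384=783; 512^20554 = 512^2 * 512^8 * 512^64 * 512^4096 * 512^16384 = 344 (mod 1207); answer 344
Stage 2: U1 = 344; m = 8; total draws C(13,4) = 715; favorable C(5,4) = 5; P = 1/143; answer 1/143
Stage 3: U2 = 1/143; threaded value p + q = 144; d = 3955; 3955 = 5 * 7 * 113; sigma = (1 + 5) * (1 + 7) * (1 + 113) = 6 * 8 * 114 = 5472; answer 5472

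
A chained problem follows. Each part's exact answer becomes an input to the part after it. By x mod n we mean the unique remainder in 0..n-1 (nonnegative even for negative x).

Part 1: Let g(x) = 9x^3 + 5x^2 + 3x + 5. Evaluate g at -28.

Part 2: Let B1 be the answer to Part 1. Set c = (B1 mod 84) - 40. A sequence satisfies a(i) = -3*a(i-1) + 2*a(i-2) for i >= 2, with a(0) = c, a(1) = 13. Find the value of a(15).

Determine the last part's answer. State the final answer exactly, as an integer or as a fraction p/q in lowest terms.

55107953

Part 1: 9*(-28)^3 + 5*(-28)^2 + 3*(-28)^1 + 5 = (-197568) + (3920) + (-84) + (5) = -193727; answer -193727
Part 2: B1 = -193727; c = 21; a(2) = -3*(13) + 2*(21) = 3; iterating: a(2)=3, a(3)=17, a(4)=-45, a(5)=169, a(6)=-597, a(7)=2129, a(8)=-7581, a(9)=27001, a(10)=-96165, a(11)=342497, a(12)=-1219821, a(13)=4344457, a(14)=-15473013, a(15)=55107953; answer 55107953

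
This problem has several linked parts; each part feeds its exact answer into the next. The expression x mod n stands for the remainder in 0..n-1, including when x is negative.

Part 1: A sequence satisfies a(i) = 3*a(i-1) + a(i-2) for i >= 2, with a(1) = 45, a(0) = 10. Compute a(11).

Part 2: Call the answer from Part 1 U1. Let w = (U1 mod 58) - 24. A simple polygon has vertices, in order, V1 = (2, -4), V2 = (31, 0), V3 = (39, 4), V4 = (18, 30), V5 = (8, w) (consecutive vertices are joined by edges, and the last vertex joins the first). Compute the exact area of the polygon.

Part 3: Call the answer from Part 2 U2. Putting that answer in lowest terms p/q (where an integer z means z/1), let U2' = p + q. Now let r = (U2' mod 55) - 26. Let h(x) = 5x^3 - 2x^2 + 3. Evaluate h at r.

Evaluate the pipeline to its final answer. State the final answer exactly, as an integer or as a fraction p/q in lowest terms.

76878

Part 1: a(2) = 3*(45) + 1*(10) = 145; iterating: a(2)=145, a(3)=480, a(4)=1585, a(5)=5235, a(6)=17290, a(7)=57105, a(8)=188605, a(9)=622920, a(10)=2057365, a(11)=6795015; answer 6795015
Part 2: U1 = 6795015; w = 1; cross terms: (2*0 - 31*-4)=124, (31*4 - 39*0)=124, (39*30 - 18*4)=1098, (18*1 - 8*30)=-222, (8*-4 - 2*1)=-34; twice the area = |1090| = 1090; area = 545; answer 545
Part 3: U2 = 545; threaded value p + q = 546; r = 25; 5*(25)^3 - 2*(25)^2 + 3 = (78125) + (-1250) + (3) = 76878; answer 76878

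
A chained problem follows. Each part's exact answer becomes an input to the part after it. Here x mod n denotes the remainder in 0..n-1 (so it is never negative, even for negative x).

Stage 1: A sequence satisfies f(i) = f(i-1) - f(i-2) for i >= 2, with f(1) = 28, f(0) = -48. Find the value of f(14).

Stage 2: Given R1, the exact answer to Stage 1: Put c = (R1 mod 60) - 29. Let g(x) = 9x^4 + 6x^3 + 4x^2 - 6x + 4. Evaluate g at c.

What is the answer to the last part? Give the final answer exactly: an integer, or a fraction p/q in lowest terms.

Stage 1: f(2) = 1*(28) - 1*(-48) = 76; iterating: f(2)=76, f(3)=48, f(4)=-28, f(5)=-76, f(6)=-48, f(7)=28, f(8)=76, f(9)=48, f(10)=-28, f(11)=-76, f(12)=-48, f(13)=28, f(14)=76; answer 76
Stage 2: R1 = 76; c = -13; 9*(-13)^4 + 6*(-13)^3 + 4*(-13)^2 - 6*(-13)^1 + 4 = (257049) + (-13182) + (676) + (78) + (4) = 244625; answer 244625

244625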